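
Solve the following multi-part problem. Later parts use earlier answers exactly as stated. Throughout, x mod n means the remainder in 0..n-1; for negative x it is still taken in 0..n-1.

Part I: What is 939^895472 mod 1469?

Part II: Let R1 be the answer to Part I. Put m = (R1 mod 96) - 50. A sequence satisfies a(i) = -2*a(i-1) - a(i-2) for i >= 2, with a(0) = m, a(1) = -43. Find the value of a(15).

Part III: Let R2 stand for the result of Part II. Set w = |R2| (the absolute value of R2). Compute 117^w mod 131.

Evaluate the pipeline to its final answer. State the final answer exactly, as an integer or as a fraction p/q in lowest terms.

Part I: squarings mod 1469: 939^1=939, 939^2=321, 939^4=211, 939^8=451, 939^16=679, 939^32=1244, 939^64=679, 939^128=1244, 939^256=679, 939^512=1244, 939^1024=679, 939^2048=1244, 939^4096=679, 939^8192=1244, 939^16384=679, 939^32768=1244, 939^65536=679, 939^131072=1244, 939^262144=679, 939^524288=1244; 939^895472 = 939^16 * 939^32 * 939^64 * 939^128 * 939^256 * 939^2048 * 939^8192 * 939^32768 * 939^65536 * 939^262144 * 939^524288 = 1244 (mod 1469); answer 1244
Part II: R1 = 1244; m = 42; a(2) = -2*(-43) - 1*(42) = 44; iterating: a(2)=44, a(3)=-45, a(4)=46, a(5)=-47, a(6)=48, a(7)=-49, a(8)=50, a(9)=-51, a(10)=52, a(11)=-53, a(12)=54, a(13)=-55, a(14)=56, a(15)=-57; answer -57
Part III: R2 = -57; w = 57; squarings mod 131: 117^1=117, 117^2=65, 117^4=33, 117^8=41, 117^16=109, 117^32=91; 117^57 = 117^1 * 117^8 * 117^16 * 117^32 = 16 (mod 131); answer 16

16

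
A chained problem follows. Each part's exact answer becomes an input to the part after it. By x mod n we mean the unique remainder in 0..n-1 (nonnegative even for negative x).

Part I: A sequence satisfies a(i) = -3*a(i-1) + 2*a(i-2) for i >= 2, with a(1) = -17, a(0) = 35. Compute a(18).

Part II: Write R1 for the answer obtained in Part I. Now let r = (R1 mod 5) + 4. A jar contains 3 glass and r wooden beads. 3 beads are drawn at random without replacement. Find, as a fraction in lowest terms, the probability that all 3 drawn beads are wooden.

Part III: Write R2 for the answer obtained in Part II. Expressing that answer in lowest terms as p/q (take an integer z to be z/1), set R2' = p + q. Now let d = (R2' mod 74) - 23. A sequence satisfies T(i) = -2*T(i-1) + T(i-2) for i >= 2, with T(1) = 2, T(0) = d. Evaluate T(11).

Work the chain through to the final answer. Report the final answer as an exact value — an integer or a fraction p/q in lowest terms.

Part I: a(2) = -3*(-17) + 2*(35) = 121; iterating: a(2)=121, a(3)=-397, a(4)=1433, a(5)=-5093, a(6)=18145, a(7)=-64621, a(8)=230153, a(9)=-819701, a(10)=2919409, a(11)=-10397629, a(12)=37031705, a(13)=-131890373, a(14)=469734529, a(15)=-1672984333, a(16)=5958422057, a(17)=-21221234837, a(18)=75580548625; answer 75580548625
Part II: R1 = 75580548625; r = 4; total draws C(7,3) = 35; favorable C(4,3) = 4; P = 4/35; answer 4/35
Part III: R2 = 4/35; threaded value p + q = 39; d = 16; T(2) = -2*(2) + 1*(16) = 12; iterating: T(2)=12, T(3)=-22, T(4)=56, T(5)=-134, T(6)=324, T(7)=-782, T(8)=1888, T(9)=-4558, T(10)=11004, T(11)=-26566; answer -26566

-26566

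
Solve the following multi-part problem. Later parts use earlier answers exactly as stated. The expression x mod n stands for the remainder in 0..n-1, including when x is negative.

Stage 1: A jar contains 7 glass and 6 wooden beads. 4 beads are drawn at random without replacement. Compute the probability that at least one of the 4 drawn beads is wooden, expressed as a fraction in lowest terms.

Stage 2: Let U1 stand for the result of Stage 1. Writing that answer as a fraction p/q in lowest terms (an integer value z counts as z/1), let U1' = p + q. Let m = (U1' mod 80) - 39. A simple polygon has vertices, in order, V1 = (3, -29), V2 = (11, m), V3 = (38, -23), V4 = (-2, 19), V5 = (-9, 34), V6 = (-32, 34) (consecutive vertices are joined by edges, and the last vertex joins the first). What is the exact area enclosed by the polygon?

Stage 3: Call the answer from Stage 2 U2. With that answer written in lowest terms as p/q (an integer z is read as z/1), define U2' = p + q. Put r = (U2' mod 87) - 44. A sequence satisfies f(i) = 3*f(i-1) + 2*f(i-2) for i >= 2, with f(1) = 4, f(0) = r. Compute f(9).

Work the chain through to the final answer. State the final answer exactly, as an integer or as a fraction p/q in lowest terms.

Stage 1: total draws C(13,4) = 715; complement C(7,4) = 35; favorable 715 - 35 = 680; P = 136/143; answer 136/143
Stage 2: U1 = 136/143; threaded value p + q = 279; m = 0; cross terms: (3*0 - 11*-29)=319, (11*-23 - 38*0)=-253, (38*19 - -2*-23)=676, (-2*34 - -9*19)=103, (-9*34 - -32*34)=782, (-32*-29 - 3*34)=826; twice the area = |2453| = 2453; area = 2453/2; answer 2453/2
Stage 3: U2 = 2453/2; threaded value p + q = 2455; r = -25; f(2) = 3*(4) + 2*(-25) = -38; iterating: f(2)=-38, f(3)=-106, f(4)=-394, f(5)=-1394, f(6)=-4970, f(7)=-17698, f(8)=-63034, f(9)=-224498; answer -224498

-224498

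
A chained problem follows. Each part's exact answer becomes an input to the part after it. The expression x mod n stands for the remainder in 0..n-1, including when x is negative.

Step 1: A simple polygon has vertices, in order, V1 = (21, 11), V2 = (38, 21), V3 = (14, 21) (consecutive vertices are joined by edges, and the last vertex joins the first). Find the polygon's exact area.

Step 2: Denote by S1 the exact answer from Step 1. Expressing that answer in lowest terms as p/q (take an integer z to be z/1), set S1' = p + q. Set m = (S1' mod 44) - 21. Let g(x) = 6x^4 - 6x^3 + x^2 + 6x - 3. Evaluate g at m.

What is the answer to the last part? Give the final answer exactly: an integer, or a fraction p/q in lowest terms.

Step 1: cross terms: (21*21 - 38*11)=23, (38*21 - 14*21)=504, (14*11 - 21*21)=-287; twice the area = |240| = 240; area = 120; answer 120
Step 2: S1 = 120; threaded value p + q = 121; m = 12; 6*(12)^4 - 6*(12)^3 + 1*(12)^2 + 6*(12)^1 - 3 = (124416) + (-10368) + (144) + (72) + (-3) = 114261; answer 114261

114261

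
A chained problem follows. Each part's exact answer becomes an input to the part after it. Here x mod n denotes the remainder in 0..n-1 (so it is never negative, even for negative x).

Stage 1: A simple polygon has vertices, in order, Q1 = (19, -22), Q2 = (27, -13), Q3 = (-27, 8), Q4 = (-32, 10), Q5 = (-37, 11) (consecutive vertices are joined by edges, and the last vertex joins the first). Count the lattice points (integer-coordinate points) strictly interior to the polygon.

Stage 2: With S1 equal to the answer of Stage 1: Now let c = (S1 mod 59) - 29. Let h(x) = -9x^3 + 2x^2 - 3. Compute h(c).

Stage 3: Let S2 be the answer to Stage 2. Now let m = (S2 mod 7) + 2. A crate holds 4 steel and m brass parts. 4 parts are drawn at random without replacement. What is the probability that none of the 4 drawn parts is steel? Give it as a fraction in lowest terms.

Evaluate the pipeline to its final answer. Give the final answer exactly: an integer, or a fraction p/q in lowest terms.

Stage 1: cross terms: (19*-13 - 27*-22)=347, (27*8 - -27*-13)=-135, (-27*10 - -32*8)=-14, (-32*11 - -37*10)=18, (-37*-22 - 19*11)=605; twice the area = |821| = 821; area = 821/2; boundary points = 1 + 3 + 1 + 1 + 1 = 7; strictly interior points = area - boundary/2 + 1 = 408; answer 408
Stage 2: S1 = 408; c = 25; -9*(25)^3 + 2*(25)^2 - 3 = (-140625) + (1250) + (-3) = -139378; answer -139378
Stage 3: S2 = -139378; m = 8; total draws C(12,4) = 495; favorable C(8,4) = 70; P = 14/99; answer 14/99

14/99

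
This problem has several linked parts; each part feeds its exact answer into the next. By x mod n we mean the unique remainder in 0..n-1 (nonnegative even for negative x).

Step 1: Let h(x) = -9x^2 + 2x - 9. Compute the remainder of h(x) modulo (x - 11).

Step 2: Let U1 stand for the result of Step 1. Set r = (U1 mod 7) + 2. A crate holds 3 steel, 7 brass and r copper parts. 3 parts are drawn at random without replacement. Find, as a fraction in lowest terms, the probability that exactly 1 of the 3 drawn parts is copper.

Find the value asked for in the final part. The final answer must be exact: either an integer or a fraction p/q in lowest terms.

45/91

Step 1: remainder = value at the root: -9*(11)^2 + 2*(11)^1 - 9 = (-1089) + (22) + (-9) = -1076; answer -1076
Step 2: U1 = -1076; r = 4; total draws C(14,3) = 364; favorable C(4,1)*C(10,2) = 180; P = 45/91; answer 45/91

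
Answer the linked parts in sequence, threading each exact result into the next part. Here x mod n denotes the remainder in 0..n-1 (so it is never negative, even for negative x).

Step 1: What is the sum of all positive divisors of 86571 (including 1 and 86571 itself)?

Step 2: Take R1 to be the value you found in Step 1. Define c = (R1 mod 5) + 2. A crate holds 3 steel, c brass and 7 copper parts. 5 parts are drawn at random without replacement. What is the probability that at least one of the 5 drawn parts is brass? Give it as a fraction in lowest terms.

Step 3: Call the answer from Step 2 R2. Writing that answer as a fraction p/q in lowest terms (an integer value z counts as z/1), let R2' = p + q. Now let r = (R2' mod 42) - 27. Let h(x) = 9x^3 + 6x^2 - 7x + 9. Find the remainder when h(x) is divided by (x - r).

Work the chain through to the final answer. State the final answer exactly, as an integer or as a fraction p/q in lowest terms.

9539

Step 1: 86571 = 3^2 * 9619; sigma = (1 + 3 + 9) * (1 + 9619) = 13 * 9620 = 125060; answer 125060
Step 2: R1 = 125060; c = 2; total draws C(12,5) = 792; complement C(10,5) = 252; favorable 792 - 252 = 540; P = 15/22; answer 15/22
Step 3: R2 = 15/22; threaded value p + q = 37; r = 10; remainder = value at the root: 9*(10)^3 + 6*(10)^2 - 7*(10)^1 + 9 = (9000) + (600) + (-70) + (9) = 9539; answer 9539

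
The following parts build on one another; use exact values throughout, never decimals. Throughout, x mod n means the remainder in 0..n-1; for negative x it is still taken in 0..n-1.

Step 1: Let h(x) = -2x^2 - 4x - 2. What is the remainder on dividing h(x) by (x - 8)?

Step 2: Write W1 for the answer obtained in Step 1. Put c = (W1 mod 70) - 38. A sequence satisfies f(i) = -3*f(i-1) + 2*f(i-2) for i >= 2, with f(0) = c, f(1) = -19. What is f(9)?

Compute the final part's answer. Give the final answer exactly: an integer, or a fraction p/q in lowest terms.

Step 1: remainder = value at the root: -2*(8)^2 - 4*(8)^1 - 2 = (-128) + (-32) + (-2) = -162; answer -162
Step 2: W1 = -162; c = 10; f(2) = -3*(-19) + 2*(10) = 77; iterating: f(2)=77, f(3)=-269, f(4)=961, f(5)=-3421, f(6)=12185, f(7)=-43397, f(8)=154561, f(9)=-550477; answer -550477

-550477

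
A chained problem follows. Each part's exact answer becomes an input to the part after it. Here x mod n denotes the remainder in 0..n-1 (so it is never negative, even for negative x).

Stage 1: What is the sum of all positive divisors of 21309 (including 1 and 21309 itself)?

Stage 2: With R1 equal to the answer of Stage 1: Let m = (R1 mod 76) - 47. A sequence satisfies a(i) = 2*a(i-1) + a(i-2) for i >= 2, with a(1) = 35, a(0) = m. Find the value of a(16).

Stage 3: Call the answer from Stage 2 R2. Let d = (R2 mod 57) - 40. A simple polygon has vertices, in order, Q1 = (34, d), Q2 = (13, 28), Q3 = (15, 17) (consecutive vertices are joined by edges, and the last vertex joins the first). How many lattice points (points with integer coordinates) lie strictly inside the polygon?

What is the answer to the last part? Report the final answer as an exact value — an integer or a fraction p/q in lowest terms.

86

Stage 1: 21309 = 3 * 7103; sigma = (1 + 3) * (1 + 7103) = 4 * 7104 = 28416; answer 28416
Stage 2: R1 = 28416; m = 21; a(2) = 2*(35) + 1*(21) = 91; iterating: a(2)=91, a(3)=217, a(4)=525, a(5)=1267, a(6)=3059, a(7)=7385, a(8)=17829, a(9)=43043, a(10)=103915, a(11)=250873, a(12)=605661, a(13)=1462195, a(14)=3530051, a(15)=8522297, a(16)=20574645; answer 20574645
Stage 3: R2 = 20574645; d = -1; cross terms: (34*28 - 13*-1)=965, (13*17 - 15*28)=-199, (15*-1 - 34*17)=-593; twice the area = |173| = 173; area = 173/2; boundary points = 1 + 1 + 1 = 3; strictly interior points = area - boundary/2 + 1 = 86; answer 86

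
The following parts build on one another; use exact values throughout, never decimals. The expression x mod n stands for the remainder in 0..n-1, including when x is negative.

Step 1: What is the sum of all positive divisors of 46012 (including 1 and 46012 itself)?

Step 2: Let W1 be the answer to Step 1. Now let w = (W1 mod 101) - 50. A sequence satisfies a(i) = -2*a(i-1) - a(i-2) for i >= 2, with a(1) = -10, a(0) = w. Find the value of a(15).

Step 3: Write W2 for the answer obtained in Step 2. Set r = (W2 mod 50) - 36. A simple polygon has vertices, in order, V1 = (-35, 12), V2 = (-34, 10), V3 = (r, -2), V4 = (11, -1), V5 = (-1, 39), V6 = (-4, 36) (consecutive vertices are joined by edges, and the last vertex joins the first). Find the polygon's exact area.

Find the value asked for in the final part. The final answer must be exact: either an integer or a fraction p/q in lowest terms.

Step 1: 46012 = 2^2 * 11503; sigma = (1 + 2 + 4) * (1 + 11503) = 7 * 11504 = 80528; answer 80528
Step 2: W1 = 80528; w = -19; a(2) = -2*(-10) - 1*(-19) = 39; iterating: a(2)=39, a(3)=-68, a(4)=97, a(5)=-126, a(6)=155, a(7)=-184, a(8)=213, a(9)=-242, a(10)=271, a(11)=-300, a(12)=329, a(13)=-358, a(14)=387, a(15)=-416; answer -416
Step 3: W2 = -416; r = -2; cross terms: (-35*10 - -34*12)=58, (-34*-2 - -2*10)=88, (-2*-1 - 11*-2)=24, (11*39 - -1*-1)=428, (-1*36 - -4*39)=120, (-4*12 - -35*36)=1212; twice the area = |1930| = 1930; area = 965; answer 965

965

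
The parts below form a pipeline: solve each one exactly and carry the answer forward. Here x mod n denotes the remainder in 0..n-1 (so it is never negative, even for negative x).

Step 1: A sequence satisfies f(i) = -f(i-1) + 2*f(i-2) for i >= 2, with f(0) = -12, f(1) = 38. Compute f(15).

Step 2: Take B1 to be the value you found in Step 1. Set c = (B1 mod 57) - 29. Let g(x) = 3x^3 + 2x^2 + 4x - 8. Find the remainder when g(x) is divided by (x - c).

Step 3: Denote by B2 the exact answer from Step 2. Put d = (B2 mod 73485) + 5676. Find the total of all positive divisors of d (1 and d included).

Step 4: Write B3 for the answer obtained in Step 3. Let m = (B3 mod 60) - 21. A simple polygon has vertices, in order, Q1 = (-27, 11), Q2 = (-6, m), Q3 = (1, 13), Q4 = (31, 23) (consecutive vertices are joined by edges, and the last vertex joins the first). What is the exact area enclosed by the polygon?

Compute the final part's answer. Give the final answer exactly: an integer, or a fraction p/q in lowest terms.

Step 1: f(2) = -1*(38) + 2*(-12) = -62; iterating: f(2)=-62, f(3)=138, f(4)=-262, f(5)=538, f(6)=-1062, f(7)=2138, f(8)=-4262, f(9)=8538, f(10)=-17062, f(11)=34138, f(12)=-68262, f(13)=136538, f(14)=-273062, f(15)=546138; answer 546138
Step 2: B1 = 546138; c = -8; remainder = value at the root: 3*(-8)^3 + 2*(-8)^2 + 4*(-8)^1 - 8 = (-1536) + (128) + (-32) + (-8) = -1448; answer -1448
Step 3: B2 = -1448; d = 77713; 77713 is prime, so its only divisors are 1 and 77713; sigma = 1 + 77713 = 77714; answer 77714
Step 4: B3 = 77714; m = -7; cross terms: (-27*-7 - -6*11)=255, (-6*13 - 1*-7)=-71, (1*23 - 31*13)=-380, (31*11 - -27*23)=962; twice the area = |766| = 766; area = 383; answer 383

383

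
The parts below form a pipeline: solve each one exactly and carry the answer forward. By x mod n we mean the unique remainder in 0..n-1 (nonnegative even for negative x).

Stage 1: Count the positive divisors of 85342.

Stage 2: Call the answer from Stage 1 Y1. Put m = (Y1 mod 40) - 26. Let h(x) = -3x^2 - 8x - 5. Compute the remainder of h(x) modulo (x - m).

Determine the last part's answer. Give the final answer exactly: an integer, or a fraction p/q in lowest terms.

-833

Stage 1: 85342 = 2 * 71 * 601; number of divisors = (1+1) * (1+1) * (1+1) = 8; answer 8
Stage 2: Y1 = 8; m = -18; remainder = value at the root: -3*(-18)^2 - 8*(-18)^1 - 5 = (-972) + (144) + (-5) = -833; answer -833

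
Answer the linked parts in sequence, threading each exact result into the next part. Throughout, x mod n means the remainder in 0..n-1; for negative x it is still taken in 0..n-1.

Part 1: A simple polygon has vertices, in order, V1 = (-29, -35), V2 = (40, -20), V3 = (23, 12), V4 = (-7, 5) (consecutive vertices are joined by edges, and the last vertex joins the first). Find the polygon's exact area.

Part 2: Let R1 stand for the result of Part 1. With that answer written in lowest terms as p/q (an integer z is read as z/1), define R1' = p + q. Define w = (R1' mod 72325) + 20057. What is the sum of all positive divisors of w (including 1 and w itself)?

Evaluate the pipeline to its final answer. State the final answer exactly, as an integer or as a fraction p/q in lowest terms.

Part 1: cross terms: (-29*-20 - 40*-35)=1980, (40*12 - 23*-20)=940, (23*5 - -7*12)=199, (-7*-35 - -29*5)=390; twice the area = |3509| = 3509; area = 3509/2; answer 3509/2
Part 2: R1 = 3509/2; threaded value p + q = 3511; w = 23568; 23568 = 2^4 * 3 * 491; sigma = (1 + 2 + 4 + 8 + 16) * (1 + 3) * (1 + 491) = 31 * 4 * 492 = 61008; answer 61008

61008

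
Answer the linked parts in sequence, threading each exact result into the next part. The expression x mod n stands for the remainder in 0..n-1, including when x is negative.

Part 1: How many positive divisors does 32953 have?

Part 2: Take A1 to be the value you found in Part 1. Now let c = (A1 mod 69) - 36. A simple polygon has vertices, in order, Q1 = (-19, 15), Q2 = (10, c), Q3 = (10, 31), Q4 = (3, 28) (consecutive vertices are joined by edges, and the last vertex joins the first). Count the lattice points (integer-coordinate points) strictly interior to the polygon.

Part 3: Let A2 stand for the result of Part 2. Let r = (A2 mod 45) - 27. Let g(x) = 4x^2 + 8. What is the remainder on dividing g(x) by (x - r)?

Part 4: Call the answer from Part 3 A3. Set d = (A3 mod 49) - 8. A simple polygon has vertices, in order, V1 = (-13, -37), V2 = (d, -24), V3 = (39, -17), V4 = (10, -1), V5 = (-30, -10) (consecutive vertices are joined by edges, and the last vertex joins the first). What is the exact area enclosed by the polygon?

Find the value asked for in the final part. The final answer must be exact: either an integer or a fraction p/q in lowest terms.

2969/2

Part 1: 32953 = 31 * 1063; number of divisors = (1+1) * (1+1) = 4; answer 4
Part 2: A1 = 4; c = -32; cross terms: (-19*-32 - 10*15)=458, (10*31 - 10*-32)=630, (10*28 - 3*31)=187, (3*15 - -19*28)=577; twice the area = |1852| = 1852; area = 926; boundary points = 1 + 63 + 1 + 1 = 66; strictly interior points = area - boundary/2 + 1 = 894; answer 894
Part 3: A2 = 894; r = 12; remainder = value at the root: 4*(12)^2 + 8 = (576) + (8) = 584; answer 584
Part 4: A3 = 584; d = 37; cross terms: (-13*-24 - 37*-37)=1681, (37*-17 - 39*-24)=307, (39*-1 - 10*-17)=131, (10*-10 - -30*-1)=-130, (-30*-37 - -13*-10)=980; twice the area = |2969| = 2969; area = 2969/2; answer 2969/2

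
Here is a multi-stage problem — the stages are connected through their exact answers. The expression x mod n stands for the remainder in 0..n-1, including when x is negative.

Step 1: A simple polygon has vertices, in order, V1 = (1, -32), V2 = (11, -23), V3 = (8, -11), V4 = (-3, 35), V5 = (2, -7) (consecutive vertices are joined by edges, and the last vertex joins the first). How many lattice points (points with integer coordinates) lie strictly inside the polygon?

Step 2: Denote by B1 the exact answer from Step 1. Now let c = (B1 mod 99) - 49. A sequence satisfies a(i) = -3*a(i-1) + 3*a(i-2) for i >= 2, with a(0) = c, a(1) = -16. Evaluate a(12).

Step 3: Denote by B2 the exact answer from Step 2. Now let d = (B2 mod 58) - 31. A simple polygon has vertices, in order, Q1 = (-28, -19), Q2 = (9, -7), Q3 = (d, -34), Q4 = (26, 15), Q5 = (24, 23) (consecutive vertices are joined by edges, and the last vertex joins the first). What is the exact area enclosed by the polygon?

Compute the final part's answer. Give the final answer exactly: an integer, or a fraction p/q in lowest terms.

1679/2

Step 1: cross terms: (1*-23 - 11*-32)=329, (11*-11 - 8*-23)=63, (8*35 - -3*-11)=247, (-3*-7 - 2*35)=-49, (2*-32 - 1*-7)=-57; twice the area = |533| = 533; area = 533/2; boundary points = 1 + 3 + 1 + 1 + 1 = 7; strictly interior points = area - boundary/2 + 1 = 264; answer 264
Step 2: B1 = 264; c = 17; a(2) = -3*(-16) + 3*(17) = 99; iterating: a(2)=99, a(3)=-345, a(4)=1332, a(5)=-5031, a(6)=19089, a(7)=-72360, a(8)=274347, a(9)=-1040121, a(10)=3943404, a(11)=-14950575, a(12)=56681937; answer 56681937
Step 3: B2 = 56681937; d = 14; cross terms: (-28*-7 - 9*-19)=367, (9*-34 - 14*-7)=-208, (14*15 - 26*-34)=1094, (26*23 - 24*15)=238, (24*-19 - -28*23)=188; twice the area = |1679| = 1679; area = 1679/2; answer 1679/2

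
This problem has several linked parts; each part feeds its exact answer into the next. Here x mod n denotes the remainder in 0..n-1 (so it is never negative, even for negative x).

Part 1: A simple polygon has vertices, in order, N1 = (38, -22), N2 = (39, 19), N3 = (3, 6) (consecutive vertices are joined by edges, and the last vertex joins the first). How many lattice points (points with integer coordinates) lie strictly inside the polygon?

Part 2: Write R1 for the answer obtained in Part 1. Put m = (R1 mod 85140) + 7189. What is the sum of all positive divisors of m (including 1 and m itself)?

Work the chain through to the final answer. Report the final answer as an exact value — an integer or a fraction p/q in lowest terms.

Part 1: cross terms: (38*19 - 39*-22)=1580, (39*6 - 3*19)=177, (3*-22 - 38*6)=-294; twice the area = |1463| = 1463; area = 1463/2; boundary points = 1 + 1 + 7 = 9; strictly interior points = area - boundary/2 + 1 = 728; answer 728
Part 2: R1 = 728; m = 7917; 7917 = 3 * 7 * 13 * 29; sigma = (1 + 3) * (1 + 7) * (1 + 13) * (1 + 29) = 4 * 8 * 14 * 30 = 13440; answer 13440

13440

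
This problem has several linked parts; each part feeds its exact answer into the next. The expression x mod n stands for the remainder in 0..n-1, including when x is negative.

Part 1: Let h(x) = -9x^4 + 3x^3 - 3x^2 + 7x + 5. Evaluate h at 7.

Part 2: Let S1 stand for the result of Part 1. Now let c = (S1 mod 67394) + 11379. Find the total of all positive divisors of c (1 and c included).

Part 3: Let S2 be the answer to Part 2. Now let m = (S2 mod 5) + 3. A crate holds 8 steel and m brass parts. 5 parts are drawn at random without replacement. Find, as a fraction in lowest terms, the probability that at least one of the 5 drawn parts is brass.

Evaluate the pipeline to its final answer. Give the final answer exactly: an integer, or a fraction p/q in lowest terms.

421/429

Part 1: -9*(7)^4 + 3*(7)^3 - 3*(7)^2 + 7*(7)^1 + 5 = (-21609) + (1029) + (-147) + (49) + (5) = -20673; answer -20673
Part 2: S1 = -20673; c = 58100; 58100 = 2^2 * 5^2 * 7 * 83; sigma = (1 + 2 + 4) * (1 + 5 + 25) * (1 + 7) * (1 + 83) = 7 * 31 * 8 * 84 = 145824; answer 145824
Part 3: S2 = 145824; m = 7; total draws C(15,5) = 3003; complement C(8,5) = 56; favorable 3003 - 56 = 2947; P = 421/429; answer 421/429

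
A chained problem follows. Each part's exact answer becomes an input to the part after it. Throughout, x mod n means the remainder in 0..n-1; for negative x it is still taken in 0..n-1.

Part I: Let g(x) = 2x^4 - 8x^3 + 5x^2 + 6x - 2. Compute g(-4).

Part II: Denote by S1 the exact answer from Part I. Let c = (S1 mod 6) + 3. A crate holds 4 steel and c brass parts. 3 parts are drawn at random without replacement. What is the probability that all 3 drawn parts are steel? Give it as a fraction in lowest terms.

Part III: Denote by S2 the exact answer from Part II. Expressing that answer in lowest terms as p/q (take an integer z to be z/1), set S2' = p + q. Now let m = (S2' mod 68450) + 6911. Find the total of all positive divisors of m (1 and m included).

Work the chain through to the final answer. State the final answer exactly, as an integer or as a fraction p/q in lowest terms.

Part I: 2*(-4)^4 - 8*(-4)^3 + 5*(-4)^2 + 6*(-4)^1 - 2 = (512) + (512) + (80) + (-24) + (-2) = 1078; answer 1078
Part II: S1 = 1078; c = 7; total draws C(11,3) = 165; favorable C(4,3) = 4; P = 4/165; answer 4/165
Part III: S2 = 4/165; threaded value p + q = 169; m = 7080; 7080 = 2^3 * 3 * 5 * 59; sigma = (1 + 2 + 4 + 8) * (1 + 3) * (1 + 5) * (1 + 59) = 15 * 4 * 6 * 60 = 21600; answer 21600

21600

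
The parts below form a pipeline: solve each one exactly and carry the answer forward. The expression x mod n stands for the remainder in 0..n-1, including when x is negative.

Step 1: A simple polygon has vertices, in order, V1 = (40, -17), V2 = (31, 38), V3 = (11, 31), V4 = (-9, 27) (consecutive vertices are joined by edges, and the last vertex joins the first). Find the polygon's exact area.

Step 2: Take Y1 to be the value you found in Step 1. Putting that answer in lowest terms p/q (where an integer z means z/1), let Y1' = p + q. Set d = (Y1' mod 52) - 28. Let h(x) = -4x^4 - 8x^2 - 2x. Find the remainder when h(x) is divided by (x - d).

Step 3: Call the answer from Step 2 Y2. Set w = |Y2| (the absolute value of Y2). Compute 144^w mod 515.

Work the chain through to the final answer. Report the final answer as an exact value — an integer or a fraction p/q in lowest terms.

Step 1: cross terms: (40*38 - 31*-17)=2047, (31*31 - 11*38)=543, (11*27 - -9*31)=576, (-9*-17 - 40*27)=-927; twice the area = |2239| = 2239; area = 2239/2; answer 2239/2
Step 2: Y1 = 2239/2; threaded value p + q = 2241; d = -23; remainder = value at the root: -4*(-23)^4 - 8*(-23)^2 - 2*(-23)^1 = (-1119364) + (-4232) + (46) = -1123550; answer -1123550
Step 3: Y2 = -1123550; w = 1123550; squarings mod 515: 144^1=144, 144^2=136, 144^4=471, 144^8=391, 144^16=441, 144^32=326, 144^64=186, 144^128=91, 144^256=41, 144^512=136, 144^1024=471, 144^2048=391, 144^4096=441, 144^8192=326, 144^16384=186, 144^32768=91, 144^65536=41, 144^131072=136, 144^262144=471, 144^524288=391, 144^1048576=441; 144^1123550 = 144^2 * 144^4 * 144^8 * 144^16 * 144^64 * 144^128 * 144^1024 * 144^8192 * 144^65536 * 144^1048576 = 166 (mod 515); answer 166

166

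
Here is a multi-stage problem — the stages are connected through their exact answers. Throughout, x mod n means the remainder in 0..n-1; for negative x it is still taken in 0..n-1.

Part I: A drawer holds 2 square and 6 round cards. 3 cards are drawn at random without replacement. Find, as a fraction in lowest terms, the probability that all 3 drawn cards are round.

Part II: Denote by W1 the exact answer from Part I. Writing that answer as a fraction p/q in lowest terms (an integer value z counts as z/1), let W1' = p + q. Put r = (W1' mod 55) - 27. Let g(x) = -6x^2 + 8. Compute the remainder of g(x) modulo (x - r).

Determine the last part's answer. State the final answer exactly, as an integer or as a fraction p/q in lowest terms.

-376

Part I: total draws C(8,3) = 56; favorable C(6,3) = 20; P = 5/14; answer 5/14
Part II: W1 = 5/14; threaded value p + q = 19; r = -8; remainder = value at the root: -6*(-8)^2 + 8 = (-384) + (8) = -376; answer -376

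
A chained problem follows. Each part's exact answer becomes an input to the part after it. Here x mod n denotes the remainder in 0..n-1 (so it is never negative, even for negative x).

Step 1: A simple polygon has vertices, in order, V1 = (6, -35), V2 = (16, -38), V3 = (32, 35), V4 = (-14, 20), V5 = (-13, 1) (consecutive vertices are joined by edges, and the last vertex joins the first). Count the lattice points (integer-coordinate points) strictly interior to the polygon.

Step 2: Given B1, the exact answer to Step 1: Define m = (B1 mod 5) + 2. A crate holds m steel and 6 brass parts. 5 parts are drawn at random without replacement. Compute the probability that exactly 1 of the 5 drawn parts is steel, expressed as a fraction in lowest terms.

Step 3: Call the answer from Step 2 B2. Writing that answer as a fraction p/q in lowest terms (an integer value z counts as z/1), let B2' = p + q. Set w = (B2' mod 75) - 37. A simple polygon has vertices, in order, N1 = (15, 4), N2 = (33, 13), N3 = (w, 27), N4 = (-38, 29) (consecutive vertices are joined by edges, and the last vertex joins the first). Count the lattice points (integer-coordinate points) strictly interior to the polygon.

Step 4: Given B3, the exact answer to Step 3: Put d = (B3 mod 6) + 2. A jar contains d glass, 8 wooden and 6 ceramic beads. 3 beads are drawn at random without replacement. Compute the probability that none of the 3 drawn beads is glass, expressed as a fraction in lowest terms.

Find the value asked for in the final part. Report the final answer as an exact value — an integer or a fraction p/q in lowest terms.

91/170

Step 1: cross terms: (6*-38 - 16*-35)=332, (16*35 - 32*-38)=1776, (32*20 - -14*35)=1130, (-14*1 - -13*20)=246, (-13*-35 - 6*1)=449; twice the area = |3933| = 3933; area = 3933/2; boundary points = 1 + 1 + 1 + 1 + 1 = 5; strictly interior points = area - boundary/2 + 1 = 1965; answer 1965
Step 2: B1 = 1965; m = 2; total draws C(8,5) = 56; favorable C(2,1)*C(6,4) = 30; P = 15/28; answer 15/28
Step 3: B2 = 15/28; threaded value p + q = 43; w = 6; cross terms: (15*13 - 33*4)=63, (33*27 - 6*13)=813, (6*29 - -38*27)=1200, (-38*4 - 15*29)=-587; twice the area = |1489| = 1489; area = 1489/2; boundary points = 9 + 1 + 2 + 1 = 13; strictly interior points = area - boundary/2 + 1 = 739; answer 739
Step 4: B3 = 739; d = 3; total draws C(17,3) = 680; favorable C(14,3) = 364; P = 91/170; answer 91/170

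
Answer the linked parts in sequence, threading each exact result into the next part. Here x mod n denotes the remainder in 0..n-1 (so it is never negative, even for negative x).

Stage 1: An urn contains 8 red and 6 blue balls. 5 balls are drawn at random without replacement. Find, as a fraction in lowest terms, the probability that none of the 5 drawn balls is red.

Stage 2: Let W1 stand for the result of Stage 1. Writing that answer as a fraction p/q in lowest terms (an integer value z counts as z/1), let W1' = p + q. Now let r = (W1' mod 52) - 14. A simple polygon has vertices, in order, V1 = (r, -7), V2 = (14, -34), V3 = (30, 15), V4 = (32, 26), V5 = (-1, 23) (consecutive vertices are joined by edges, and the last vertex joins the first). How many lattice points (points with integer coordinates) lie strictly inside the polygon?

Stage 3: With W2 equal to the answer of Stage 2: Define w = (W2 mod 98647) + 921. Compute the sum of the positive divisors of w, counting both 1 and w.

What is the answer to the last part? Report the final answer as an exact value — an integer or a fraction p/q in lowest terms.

4800

Stage 1: total draws C(14,5) = 2002; favorable C(6,5) = 6; P = 3/1001; answer 3/1001
Stage 2: W1 = 3/1001; threaded value p + q = 1004; r = 2; cross terms: (2*-34 - 14*-7)=30, (14*15 - 30*-34)=1230, (30*26 - 32*15)=300, (32*23 - -1*26)=762, (-1*-7 - 2*23)=-39; twice the area = |2283| = 2283; area = 2283/2; boundary points = 3 + 1 + 1 + 3 + 3 = 11; strictly interior points = area - boundary/2 + 1 = 1137; answer 1137
Stage 3: W2 = 1137; w = 2058; 2058 = 2 * 3 * 7^3; sigma = (1 + 2) * (1 + 3) * (1 + 7 + 49 + 343) = 3 * 4 * 400 = 4800; answer 4800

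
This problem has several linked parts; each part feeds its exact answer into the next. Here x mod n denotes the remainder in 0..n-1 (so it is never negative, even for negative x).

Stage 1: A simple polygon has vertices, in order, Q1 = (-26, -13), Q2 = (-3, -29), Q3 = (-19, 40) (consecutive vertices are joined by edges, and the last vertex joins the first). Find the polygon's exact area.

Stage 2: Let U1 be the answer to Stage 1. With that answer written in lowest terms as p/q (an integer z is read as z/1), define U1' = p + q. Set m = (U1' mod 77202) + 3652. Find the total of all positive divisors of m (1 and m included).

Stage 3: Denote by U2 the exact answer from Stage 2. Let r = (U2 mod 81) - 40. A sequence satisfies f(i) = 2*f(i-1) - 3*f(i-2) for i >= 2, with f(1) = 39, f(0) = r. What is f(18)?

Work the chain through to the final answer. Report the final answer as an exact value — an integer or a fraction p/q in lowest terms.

-112635

Stage 1: cross terms: (-26*-29 - -3*-13)=715, (-3*40 - -19*-29)=-671, (-19*-13 - -26*40)=1287; twice the area = |1331| = 1331; area = 1331/2; answer 1331/2
Stage 2: U1 = 1331/2; threaded value p + q = 1333; m = 4985; 4985 = 5 * 997; sigma = (1 + 5) * (1 + 997) = 6 * 998 = 5988; answer 5988
Stage 3: U2 = 5988; r = 35; f(2) = 2*(39) - 3*(35) = -27; iterating: f(2)=-27, f(3)=-171, f(4)=-261, f(5)=-9, f(6)=765, f(7)=1557, f(8)=819, f(9)=-3033, f(10)=-8523, f(11)=-7947, f(12)=9675, f(13)=43191, f(14)=57357, f(15)=-14859, f(16)=-201789, f(17)=-359001, f(18)=-112635; answer -112635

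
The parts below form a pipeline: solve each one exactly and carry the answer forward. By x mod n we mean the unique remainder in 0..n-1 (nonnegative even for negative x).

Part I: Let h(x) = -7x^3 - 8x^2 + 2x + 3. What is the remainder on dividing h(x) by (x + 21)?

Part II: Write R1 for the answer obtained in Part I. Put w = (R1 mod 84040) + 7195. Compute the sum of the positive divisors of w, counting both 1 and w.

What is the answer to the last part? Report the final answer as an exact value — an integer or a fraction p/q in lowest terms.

Part I: remainder = value at the root: -7*(-21)^3 - 8*(-21)^2 + 2*(-21)^1 + 3 = (64827) + (-3528) + (-42) + (3) = 61260; answer 61260
Part II: R1 = 61260; w = 68455; 68455 = 5 * 13691; sigma = (1 + 5) * (1 + 13691) = 6 * 13692 = 82152; answer 82152

82152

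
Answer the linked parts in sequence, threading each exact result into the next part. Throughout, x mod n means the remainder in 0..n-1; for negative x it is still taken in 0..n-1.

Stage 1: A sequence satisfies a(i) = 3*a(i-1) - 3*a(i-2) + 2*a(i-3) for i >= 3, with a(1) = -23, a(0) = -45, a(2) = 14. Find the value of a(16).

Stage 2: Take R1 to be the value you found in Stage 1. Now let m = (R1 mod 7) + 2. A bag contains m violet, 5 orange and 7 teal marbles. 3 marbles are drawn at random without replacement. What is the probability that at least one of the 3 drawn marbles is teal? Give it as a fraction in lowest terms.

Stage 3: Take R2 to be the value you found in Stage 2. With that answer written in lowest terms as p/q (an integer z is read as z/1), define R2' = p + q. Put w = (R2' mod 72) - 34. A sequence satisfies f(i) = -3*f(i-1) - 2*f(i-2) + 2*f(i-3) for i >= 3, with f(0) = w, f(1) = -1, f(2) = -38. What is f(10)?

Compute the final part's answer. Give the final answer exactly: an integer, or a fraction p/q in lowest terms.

Stage 1: a(3) = 3*(14) - 3*(-23) + 2*(-45) = 21; iterating: a(3)=21, a(4)=-25, a(5)=-110, a(6)=-213, a(7)=-359, a(8)=-658, a(9)=-1323, a(10)=-2713, a(11)=-5486, a(12)=-10965, a(13)=-21863, a(14)=-43666, a(15)=-87339, a(16)=-174745; answer -174745
Stage 2: R1 = -174745; m = 5; total draws C(17,3) = 680; complement C(10,3) = 120; favorable 680 - 120 = 560; P = 14/17; answer 14/17
Stage 3: R2 = 14/17; threaded value p + q = 31; w = -3; f(3) = -3*(-38) - 2*(-1) + 2*(-3) = 110; iterating: f(3)=110, f(4)=-256, f(5)=472, f(6)=-684, f(7)=596, f(8)=524, f(9)=-4132, f(10)=12540; answer 12540

12540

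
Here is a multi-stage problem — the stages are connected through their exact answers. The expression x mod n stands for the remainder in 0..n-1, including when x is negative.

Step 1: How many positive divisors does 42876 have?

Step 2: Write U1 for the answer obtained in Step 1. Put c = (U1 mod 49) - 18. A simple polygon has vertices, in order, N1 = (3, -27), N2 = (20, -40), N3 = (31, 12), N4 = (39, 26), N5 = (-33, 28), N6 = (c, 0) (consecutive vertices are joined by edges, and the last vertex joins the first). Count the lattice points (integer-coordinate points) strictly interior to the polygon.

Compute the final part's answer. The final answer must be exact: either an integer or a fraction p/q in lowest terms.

Step 1: 42876 = 2^2 * 3^3 * 397; number of divisors = (2+1) * (3+1) * (1+1) = 24; answer 24
Step 2: U1 = 24; c = 6; cross terms: (3*-40 - 20*-27)=420, (20*12 - 31*-40)=1480, (31*26 - 39*12)=338, (39*28 - -33*26)=1950, (-33*0 - 6*28)=-168, (6*-27 - 3*0)=-162; twice the area = |3858| = 3858; area = 1929; boundary points = 1 + 1 + 2 + 2 + 1 + 3 = 10; strictly interior points = area - boundary/2 + 1 = 1925; answer 1925

1925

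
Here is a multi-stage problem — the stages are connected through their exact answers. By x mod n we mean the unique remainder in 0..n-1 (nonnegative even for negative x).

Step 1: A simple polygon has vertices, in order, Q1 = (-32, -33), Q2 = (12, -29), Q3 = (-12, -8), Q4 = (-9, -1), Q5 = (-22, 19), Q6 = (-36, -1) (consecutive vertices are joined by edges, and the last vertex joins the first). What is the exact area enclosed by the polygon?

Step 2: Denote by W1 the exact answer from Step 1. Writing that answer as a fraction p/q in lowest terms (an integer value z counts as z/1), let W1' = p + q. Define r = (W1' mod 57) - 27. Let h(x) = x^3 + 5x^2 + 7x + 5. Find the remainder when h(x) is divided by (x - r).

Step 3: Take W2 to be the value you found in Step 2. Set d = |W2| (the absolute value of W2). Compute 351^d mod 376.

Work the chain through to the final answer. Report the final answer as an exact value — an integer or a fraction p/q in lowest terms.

Step 1: cross terms: (-32*-29 - 12*-33)=1324, (12*-8 - -12*-29)=-444, (-12*-1 - -9*-8)=-60, (-9*19 - -22*-1)=-193, (-22*-1 - -36*19)=706, (-36*-33 - -32*-1)=1156; twice the area = |2489| = 2489; area = 2489/2; answer 2489/2
Step 2: W1 = 2489/2; threaded value p + q = 2491; r = 13; remainder = value at the root: 1*(13)^3 + 5*(13)^2 + 7*(13)^1 + 5 = (2197) + (845) + (91) + (5) = 3138; answer 3138
Step 3: W2 = 3138; d = 3138; squarings mod 376: 351^1=351, 351^2=249, 351^4=337, 351^8=17, 351^16=289, 351^32=49, 351^64=145, 351^128=345, 351^256=209, 351^512=65, 351^1024=89, 351^2048=25; 351^3138 = 351^2 * 351^64 * 351^1024 * 351^2048 = 97 (mod 376); answer 97

97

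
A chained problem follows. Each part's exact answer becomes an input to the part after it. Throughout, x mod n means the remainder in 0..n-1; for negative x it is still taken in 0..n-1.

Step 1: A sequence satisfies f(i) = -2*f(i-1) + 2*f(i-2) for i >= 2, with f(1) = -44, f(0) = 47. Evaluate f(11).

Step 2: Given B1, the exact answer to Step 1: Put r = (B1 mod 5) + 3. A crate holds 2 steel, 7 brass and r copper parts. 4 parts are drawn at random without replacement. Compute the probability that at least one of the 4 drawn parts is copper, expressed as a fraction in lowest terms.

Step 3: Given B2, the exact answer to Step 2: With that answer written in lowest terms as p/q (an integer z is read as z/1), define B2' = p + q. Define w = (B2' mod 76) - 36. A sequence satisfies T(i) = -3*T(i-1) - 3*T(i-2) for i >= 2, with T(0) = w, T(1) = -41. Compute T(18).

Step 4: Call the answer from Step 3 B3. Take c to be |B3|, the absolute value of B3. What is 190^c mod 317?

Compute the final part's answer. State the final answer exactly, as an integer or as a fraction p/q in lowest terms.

43

Step 1: f(2) = -2*(-44) + 2*(47) = 182; iterating: f(2)=182, f(3)=-452, f(4)=1268, f(5)=-3440, f(6)=9416, f(7)=-25712, f(8)=70256, f(9)=-191936, f(10)=524384, f(11)=-1432640; answer -1432640
Step 2: B1 = -1432640; r = 3; total draws C(12,4) = 495; complement C(9,4) = 126; favorable 495 - 126 = 369; P = 41/55; answer 41/55
Step 3: B2 = 41/55; threaded value p + q = 96; w = -16; T(2) = -3*(-41) - 3*(-16) = 171; iterating: T(2)=171, T(3)=-390, T(4)=657, T(5)=-801, T(6)=432, T(7)=1107, T(8)=-4617, T(9)=10530, T(10)=-17739, T(11)=21627, T(12)=-11664, T(13)=-29889, T(14)=124659, T(15)=-284310, T(16)=478953, T(17)=-583929, T(18)=314928; answer 314928
Step 4: B3 = 314928; c = 314928; squarings mod 317: 190^1=190, 190^2=279, 190^4=176, 190^8=227, 190^16=175, 190^32=193, 190^64=160, 190^128=240, 190^256=223, 190^512=277, 190^1024=15, 190^2048=225, 190^4096=222, 190^8192=149, 190^16384=11, 190^32768=121, 190^65536=59, 190^131072=311, 190^262144=36; 190^314928 = 190^16 * 190^32 * 190^512 * 190^1024 * 190^2048 * 190^16384 * 190^32768 * 190^262144 = 43 (mod 317); answer 43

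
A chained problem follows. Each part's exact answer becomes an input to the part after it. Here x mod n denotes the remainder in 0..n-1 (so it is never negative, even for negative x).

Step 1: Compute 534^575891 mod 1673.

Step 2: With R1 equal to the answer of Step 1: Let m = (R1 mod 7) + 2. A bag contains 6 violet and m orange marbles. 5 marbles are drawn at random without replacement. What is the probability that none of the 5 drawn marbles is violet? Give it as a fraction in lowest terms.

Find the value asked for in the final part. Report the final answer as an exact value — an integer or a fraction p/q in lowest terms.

Step 1: squarings mod 1673: 534^1=534, 534^2=746, 534^4=1080, 534^8=319, 534^16=1381, 534^32=1614, 534^64=135, 534^128=1495, 534^256=1570, 534^512=571, 534^1024=1479, 534^2048=830, 534^4096=1297, 534^8192=844, 534^16384=1311, 534^32768=550, 534^65536=1360, 534^131072=935, 534^262144=919, 534^524288=1369; 534^575891 = 534^1 * 534^2 * 534^16 * 534^128 * 534^256 * 534^2048 * 534^16384 * 534^32768 * 534^524288 = 137 (mod 1673); answer 137
Step 2: R1 = 137; m = 6; total draws C(12,5) = 792; favorable C(6,5) = 6; P = 1/132; answer 1/132

1/132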